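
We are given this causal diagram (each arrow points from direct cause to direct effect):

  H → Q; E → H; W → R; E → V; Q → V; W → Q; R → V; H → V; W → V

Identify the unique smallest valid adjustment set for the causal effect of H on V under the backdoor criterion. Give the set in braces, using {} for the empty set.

{E}

Variables eligible for adjustment (non-descendants of H, excluding H and V): {E, R, W}.
Backdoor paths from H to V:
  P1: H <- E -> V
The empty set is not sufficient: P1 (H <- E -> V) has no collider blocking it and no conditioned non-collider, so it is open.
Try {E}:
  P1: blocked at fork node E ∈ conditioning set.
{E} contains no descendant of H and blocks every backdoor path.
No other singleton works — e.g. {W} leaves P1 open — so {E} is the unique smallest valid adjustment set.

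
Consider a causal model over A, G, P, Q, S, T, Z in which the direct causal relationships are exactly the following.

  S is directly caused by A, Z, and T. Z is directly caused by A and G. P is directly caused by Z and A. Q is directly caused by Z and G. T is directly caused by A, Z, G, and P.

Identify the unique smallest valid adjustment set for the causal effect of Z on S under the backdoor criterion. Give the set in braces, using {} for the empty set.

{A, G}

Variables eligible for adjustment (non-descendants of Z, excluding Z and S): {A, G}.
Backdoor paths from Z to S:
  P1: Z <- G -> T <- A -> S
  P2: Z <- G -> T <- P <- A -> S
  P3: Z <- G -> T -> S
  P4: Z <- A -> P -> T -> S
  P5: Z <- A -> T -> S
  P6: Z <- A -> S
The empty set is not sufficient: P3 (Z <- G -> T -> S) has no collider blocking it and no conditioned non-collider, so it is open.
Try {A, G}:
  P1: blocked at fork node G ∈ conditioning set.
  P2: blocked at fork node G ∈ conditioning set.
  P3: blocked at fork node G ∈ conditioning set.
  P4: blocked at fork node A ∈ conditioning set.
  P5: blocked at fork node A ∈ conditioning set.
  P6: blocked at fork node A ∈ conditioning set.
{A, G} contains no descendant of Z and blocks every backdoor path.
Every element of {A, G} is needed (dropping A leaves P4 open; dropping G leaves P3 open), so no proper subset is valid.
Among all size-2 subsets of the eligible variables, only {A, G} blocks every backdoor path, so it is the unique smallest valid adjustment set.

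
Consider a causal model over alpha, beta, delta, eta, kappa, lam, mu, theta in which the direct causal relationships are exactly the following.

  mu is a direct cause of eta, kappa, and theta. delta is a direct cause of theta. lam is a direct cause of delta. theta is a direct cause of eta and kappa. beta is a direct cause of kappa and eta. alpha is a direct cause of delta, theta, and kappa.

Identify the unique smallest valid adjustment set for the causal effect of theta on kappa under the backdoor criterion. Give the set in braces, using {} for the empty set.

{alpha, mu}

Variables eligible for adjustment (non-descendants of theta, excluding theta and kappa): {alpha, beta, delta, lam, mu}.
Backdoor paths from theta to kappa:
  P1: theta <- alpha -> kappa
  P2: theta <- delta <- alpha -> kappa
  P3: theta <- mu -> eta <- beta -> kappa
  P4: theta <- mu -> kappa
The empty set is not sufficient: P1 (theta <- alpha -> kappa) has no collider blocking it and no conditioned non-collider, so it is open.
Try {alpha, mu}:
  P1: blocked at fork node alpha ∈ conditioning set.
  P2: blocked at fork node alpha ∈ conditioning set.
  P3: blocked at fork node mu ∈ conditioning set.
  P4: blocked at fork node mu ∈ conditioning set.
{alpha, mu} contains no descendant of theta and blocks every backdoor path.
Every element of {alpha, mu} is needed (dropping alpha leaves P1 open; dropping mu leaves P4 open), so no proper subset is valid.
Among all size-2 subsets of the eligible variables, only {alpha, mu} blocks every backdoor path, so it is the unique smallest valid adjustment set.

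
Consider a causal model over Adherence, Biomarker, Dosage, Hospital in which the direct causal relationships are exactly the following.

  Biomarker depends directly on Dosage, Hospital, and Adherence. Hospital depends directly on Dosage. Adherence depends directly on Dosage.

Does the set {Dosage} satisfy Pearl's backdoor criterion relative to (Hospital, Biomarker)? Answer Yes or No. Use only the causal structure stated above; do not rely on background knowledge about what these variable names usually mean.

Yes

Backdoor paths from Hospital to Biomarker (paths whose first edge points into Hospital):
  P1: Hospital <- Dosage -> Adherence -> Biomarker
  P2: Hospital <- Dosage -> Biomarker
Condition 1 (no descendant of Hospital in the set): holds — descendants of Hospital are {Biomarker}; none are in {Dosage}.
Condition 2 (every backdoor path blocked by {Dosage}):
  P1: blocked at fork node Dosage ∈ conditioning set.
  P2: blocked at fork node Dosage ∈ conditioning set.
{Dosage} satisfies the backdoor criterion.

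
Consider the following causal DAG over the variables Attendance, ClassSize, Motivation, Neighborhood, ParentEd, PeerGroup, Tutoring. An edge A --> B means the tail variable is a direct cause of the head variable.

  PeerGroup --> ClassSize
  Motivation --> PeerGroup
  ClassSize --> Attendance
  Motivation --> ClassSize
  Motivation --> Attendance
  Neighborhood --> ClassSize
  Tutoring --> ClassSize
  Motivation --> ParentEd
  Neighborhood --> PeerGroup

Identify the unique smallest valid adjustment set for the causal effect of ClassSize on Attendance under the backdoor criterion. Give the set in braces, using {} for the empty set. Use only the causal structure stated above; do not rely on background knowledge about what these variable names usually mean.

{Motivation}

Variables eligible for adjustment (non-descendants of ClassSize, excluding ClassSize and Attendance): {Motivation, Neighborhood, ParentEd, PeerGroup, Tutoring}.
Backdoor paths from ClassSize to Attendance:
  P1: ClassSize <- Neighborhood -> PeerGroup <- Motivation -> Attendance
  P2: ClassSize <- Motivation -> Attendance
  P3: ClassSize <- PeerGroup <- Motivation -> Attendance
The empty set is not sufficient: P2 (ClassSize <- Motivation -> Attendance) has no collider blocking it and no conditioned non-collider, so it is open.
Try {Motivation}:
  P1: blocked at collider PeerGroup (neither it nor any descendant is in the conditioning set).
  P2: blocked at fork node Motivation ∈ conditioning set.
  P3: blocked at fork node Motivation ∈ conditioning set.
{Motivation} contains no descendant of ClassSize and blocks every backdoor path.
No other singleton works — e.g. {Neighborhood} leaves P2 open — so {Motivation} is the unique smallest valid adjustment set.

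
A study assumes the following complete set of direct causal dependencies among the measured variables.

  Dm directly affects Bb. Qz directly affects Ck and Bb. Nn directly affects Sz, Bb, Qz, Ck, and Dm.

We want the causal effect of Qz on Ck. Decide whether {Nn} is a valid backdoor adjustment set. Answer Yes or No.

Backdoor paths from Qz to Ck (paths whose first edge points into Qz):
  P1: Qz <- Nn -> Ck
Condition 1 (no descendant of Qz in the set): holds — descendants of Qz are {Bb, Ck}; none are in {Nn}.
Condition 2 (every backdoor path blocked by {Nn}):
  P1: blocked at fork node Nn ∈ conditioning set.
{Nn} satisfies the backdoor criterion.

Yes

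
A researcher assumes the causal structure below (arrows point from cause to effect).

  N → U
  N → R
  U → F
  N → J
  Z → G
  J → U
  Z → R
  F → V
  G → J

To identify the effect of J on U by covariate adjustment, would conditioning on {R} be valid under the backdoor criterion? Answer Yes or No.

Backdoor paths from J to U (paths whose first edge points into J):
  P1: J <- N -> U
  P2: J <- G <- Z -> R <- N -> U
Condition 1 (no descendant of J in the set): holds — descendants of J are {F, U, V}; none are in {R}.
Condition 2 (every backdoor path blocked by {R}):
  P1: open — no interior node is in the conditioning set.
  P2: open — collider(s) R are conditioned on (or have a conditioned descendant) and no non-collider on the path is in the set.
{R} does not satisfy the backdoor criterion.

No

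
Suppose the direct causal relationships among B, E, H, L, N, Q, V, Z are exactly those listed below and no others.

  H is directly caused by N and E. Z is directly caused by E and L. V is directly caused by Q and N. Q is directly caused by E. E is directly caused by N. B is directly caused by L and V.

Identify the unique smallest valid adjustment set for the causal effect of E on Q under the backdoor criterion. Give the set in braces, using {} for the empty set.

{}

Variables eligible for adjustment (non-descendants of E, excluding E and Q): {L, N}.
Backdoor paths from E to Q:
  P1: E <- N -> V <- Q
Each backdoor path contains an unconditioned collider, so every path is already blocked with the empty conditioning set:
  P1: blocked at collider V (neither it nor any descendant is in the conditioning set).
The empty set is therefore the unique smallest valid set.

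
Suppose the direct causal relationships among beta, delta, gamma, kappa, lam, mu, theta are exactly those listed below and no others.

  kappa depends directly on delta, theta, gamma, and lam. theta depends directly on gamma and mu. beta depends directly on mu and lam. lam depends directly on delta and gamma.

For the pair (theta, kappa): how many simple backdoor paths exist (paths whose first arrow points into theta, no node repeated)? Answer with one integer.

A backdoor path from theta to kappa is any simple undirected path whose first edge points into theta (i.e. leaves theta via a parent).
Parents of theta: {gamma, mu}.
Enumerating:
  P1: theta <- gamma -> lam <- delta -> kappa
  P2: theta <- gamma -> lam -> kappa
  P3: theta <- gamma -> kappa
  P4: theta <- mu -> beta <- lam <- gamma -> kappa
  P5: theta <- mu -> beta <- lam <- delta -> kappa
  P6: theta <- mu -> beta <- lam -> kappa
That exhausts the simple backdoor paths. Count: 6.

6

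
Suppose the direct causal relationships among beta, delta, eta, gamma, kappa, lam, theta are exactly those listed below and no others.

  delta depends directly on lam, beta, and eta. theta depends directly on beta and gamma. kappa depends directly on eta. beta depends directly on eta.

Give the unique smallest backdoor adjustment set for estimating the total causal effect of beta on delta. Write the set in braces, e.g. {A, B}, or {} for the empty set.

{eta}

Variables eligible for adjustment (non-descendants of beta, excluding beta and delta): {eta, gamma, kappa, lam}.
Backdoor paths from beta to delta:
  P1: beta <- eta -> delta
The empty set is not sufficient: P1 (beta <- eta -> delta) has no collider blocking it and no conditioned non-collider, so it is open.
Try {eta}:
  P1: blocked at fork node eta ∈ conditioning set.
{eta} contains no descendant of beta and blocks every backdoor path.
No other singleton works — e.g. {lam} leaves P1 open — so {eta} is the unique smallest valid adjustment set.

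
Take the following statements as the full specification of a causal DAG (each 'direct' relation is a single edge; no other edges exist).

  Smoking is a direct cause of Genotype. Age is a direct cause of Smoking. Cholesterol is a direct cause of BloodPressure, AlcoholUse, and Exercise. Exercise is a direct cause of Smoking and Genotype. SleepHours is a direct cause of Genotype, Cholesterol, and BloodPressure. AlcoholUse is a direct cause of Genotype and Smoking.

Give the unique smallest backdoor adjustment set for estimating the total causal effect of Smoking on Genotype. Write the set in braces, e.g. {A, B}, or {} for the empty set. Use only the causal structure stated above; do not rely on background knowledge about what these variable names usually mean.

{AlcoholUse, Exercise}

Variables eligible for adjustment (non-descendants of Smoking, excluding Smoking and Genotype): {Age, AlcoholUse, BloodPressure, Cholesterol, Exercise, SleepHours}.
Backdoor paths from Smoking to Genotype:
  P1: Smoking <- Exercise <- Cholesterol <- SleepHours -> Genotype
  P2: Smoking <- Exercise <- Cholesterol -> AlcoholUse -> Genotype
  P3: Smoking <- Exercise <- Cholesterol -> BloodPressure <- SleepHours -> Genotype
  P4: Smoking <- Exercise -> Genotype
  P5: Smoking <- AlcoholUse <- Cholesterol <- SleepHours -> Genotype
  P6: Smoking <- AlcoholUse <- Cholesterol -> Exercise -> Genotype
  P7: Smoking <- AlcoholUse <- Cholesterol -> BloodPressure <- SleepHours -> Genotype
  P8: Smoking <- AlcoholUse -> Genotype
The empty set is not sufficient: P1 (Smoking <- Exercise <- Cholesterol <- SleepHours -> Genotype) has no collider blocking it and no conditioned non-collider, so it is open.
Try {AlcoholUse, Exercise}:
  P1: blocked at chain node Exercise ∈ conditioning set.
  P2: blocked at chain node Exercise ∈ conditioning set.
  P3: blocked at chain node Exercise ∈ conditioning set.
  P4: blocked at fork node Exercise ∈ conditioning set.
  P5: blocked at chain node AlcoholUse ∈ conditioning set.
  P6: blocked at chain node AlcoholUse ∈ conditioning set.
  P7: blocked at chain node AlcoholUse ∈ conditioning set.
  P8: blocked at fork node AlcoholUse ∈ conditioning set.
{AlcoholUse, Exercise} contains no descendant of Smoking and blocks every backdoor path.
Every element of {AlcoholUse, Exercise} is needed (dropping AlcoholUse leaves P5 open; dropping Exercise leaves P1 open), so no proper subset is valid.
Among all size-2 subsets of the eligible variables, only {AlcoholUse, Exercise} blocks every backdoor path, so it is the unique smallest valid adjustment set.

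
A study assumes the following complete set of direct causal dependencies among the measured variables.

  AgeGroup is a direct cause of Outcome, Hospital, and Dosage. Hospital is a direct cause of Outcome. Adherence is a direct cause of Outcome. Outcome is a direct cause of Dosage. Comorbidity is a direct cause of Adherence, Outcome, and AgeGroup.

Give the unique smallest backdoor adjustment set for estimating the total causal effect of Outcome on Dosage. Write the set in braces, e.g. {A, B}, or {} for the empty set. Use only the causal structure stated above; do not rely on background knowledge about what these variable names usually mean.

{AgeGroup}

Variables eligible for adjustment (non-descendants of Outcome, excluding Outcome and Dosage): {Adherence, AgeGroup, Comorbidity, Hospital}.
Backdoor paths from Outcome to Dosage:
  P1: Outcome <- Comorbidity -> AgeGroup -> Dosage
  P2: Outcome <- AgeGroup -> Dosage
  P3: Outcome <- Adherence <- Comorbidity -> AgeGroup -> Dosage
  P4: Outcome <- Hospital <- AgeGroup -> Dosage
The empty set is not sufficient: P1 (Outcome <- Comorbidity -> AgeGroup -> Dosage) has no collider blocking it and no conditioned non-collider, so it is open.
Try {AgeGroup}:
  P1: blocked at chain node AgeGroup ∈ conditioning set.
  P2: blocked at fork node AgeGroup ∈ conditioning set.
  P3: blocked at chain node AgeGroup ∈ conditioning set.
  P4: blocked at fork node AgeGroup ∈ conditioning set.
{AgeGroup} contains no descendant of Outcome and blocks every backdoor path.
No other singleton works — e.g. {Comorbidity} leaves P2 open — so {AgeGroup} is the unique smallest valid adjustment set.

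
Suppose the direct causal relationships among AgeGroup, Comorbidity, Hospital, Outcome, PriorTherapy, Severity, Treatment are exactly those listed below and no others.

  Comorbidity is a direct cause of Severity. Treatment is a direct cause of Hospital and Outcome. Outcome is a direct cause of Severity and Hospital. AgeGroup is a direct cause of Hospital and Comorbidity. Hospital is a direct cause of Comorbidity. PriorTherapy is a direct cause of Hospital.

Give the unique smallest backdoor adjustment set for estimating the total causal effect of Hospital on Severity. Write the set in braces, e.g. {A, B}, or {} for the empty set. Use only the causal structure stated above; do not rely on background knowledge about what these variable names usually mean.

{AgeGroup, Outcome}

Variables eligible for adjustment (non-descendants of Hospital, excluding Hospital and Severity): {AgeGroup, Outcome, PriorTherapy, Treatment}.
Backdoor paths from Hospital to Severity:
  P1: Hospital <- Treatment -> Outcome -> Severity
  P2: Hospital <- AgeGroup -> Comorbidity -> Severity
  P3: Hospital <- Outcome -> Severity
The empty set is not sufficient: P1 (Hospital <- Treatment -> Outcome -> Severity) has no collider blocking it and no conditioned non-collider, so it is open.
Try {AgeGroup, Outcome}:
  P1: blocked at chain node Outcome ∈ conditioning set.
  P2: blocked at fork node AgeGroup ∈ conditioning set.
  P3: blocked at fork node Outcome ∈ conditioning set.
{AgeGroup, Outcome} contains no descendant of Hospital and blocks every backdoor path.
Every element of {AgeGroup, Outcome} is needed (dropping AgeGroup leaves P2 open; dropping Outcome leaves P1 open), so no proper subset is valid.
Among all size-2 subsets of the eligible variables, only {AgeGroup, Outcome} blocks every backdoor path, so it is the unique smallest valid adjustment set.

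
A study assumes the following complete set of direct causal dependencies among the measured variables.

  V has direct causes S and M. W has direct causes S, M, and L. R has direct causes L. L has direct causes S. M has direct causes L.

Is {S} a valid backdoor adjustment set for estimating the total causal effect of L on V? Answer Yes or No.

Yes

Backdoor paths from L to V (paths whose first edge points into L):
  P1: L <- S -> V
  P2: L <- S -> W <- M -> V
Condition 1 (no descendant of L in the set): holds — descendants of L are {M, R, V, W}; none are in {S}.
Condition 2 (every backdoor path blocked by {S}):
  P1: blocked at fork node S ∈ conditioning set.
  P2: blocked at fork node S ∈ conditioning set.
{S} satisfies the backdoor criterion.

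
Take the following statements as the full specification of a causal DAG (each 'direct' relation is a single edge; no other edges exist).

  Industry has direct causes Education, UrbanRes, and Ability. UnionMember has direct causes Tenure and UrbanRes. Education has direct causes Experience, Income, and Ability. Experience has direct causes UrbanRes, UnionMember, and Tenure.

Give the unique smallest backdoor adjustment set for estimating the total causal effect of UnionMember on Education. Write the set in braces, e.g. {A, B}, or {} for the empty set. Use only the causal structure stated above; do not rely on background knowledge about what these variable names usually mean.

{Tenure, UrbanRes}

Variables eligible for adjustment (non-descendants of UnionMember, excluding UnionMember and Education): {Ability, Income, Tenure, UrbanRes}.
Backdoor paths from UnionMember to Education:
  P1: UnionMember <- UrbanRes -> Experience -> Education
  P2: UnionMember <- UrbanRes -> Industry <- Ability -> Education
  P3: UnionMember <- UrbanRes -> Industry <- Education
  P4: UnionMember <- Tenure -> Experience <- UrbanRes -> Industry <- Ability -> Education
  P5: UnionMember <- Tenure -> Experience <- UrbanRes -> Industry <- Education
  P6: UnionMember <- Tenure -> Experience -> Education
The empty set is not sufficient: P1 (UnionMember <- UrbanRes -> Experience -> Education) has no collider blocking it and no conditioned non-collider, so it is open.
Try {Tenure, UrbanRes}:
  P1: blocked at fork node UrbanRes ∈ conditioning set.
  P2: blocked at fork node UrbanRes ∈ conditioning set.
  P3: blocked at fork node UrbanRes ∈ conditioning set.
  P4: blocked at fork node Tenure ∈ conditioning set.
  P5: blocked at fork node Tenure ∈ conditioning set.
  P6: blocked at fork node Tenure ∈ conditioning set.
{Tenure, UrbanRes} contains no descendant of UnionMember and blocks every backdoor path.
Every element of {Tenure, UrbanRes} is needed (dropping Tenure leaves P6 open; dropping UrbanRes leaves P1 open), so no proper subset is valid.
Among all size-2 subsets of the eligible variables, only {Tenure, UrbanRes} blocks every backdoor path, so it is the unique smallest valid adjustment set.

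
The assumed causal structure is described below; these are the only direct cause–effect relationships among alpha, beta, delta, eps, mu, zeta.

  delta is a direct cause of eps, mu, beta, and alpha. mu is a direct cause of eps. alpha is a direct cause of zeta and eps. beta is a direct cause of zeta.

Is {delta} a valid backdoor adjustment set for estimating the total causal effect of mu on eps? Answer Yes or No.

Yes

Backdoor paths from mu to eps (paths whose first edge points into mu):
  P1: mu <- delta -> alpha -> eps
  P2: mu <- delta -> beta -> zeta <- alpha -> eps
  P3: mu <- delta -> eps
Condition 1 (no descendant of mu in the set): holds — descendants of mu are {eps}; none are in {delta}.
Condition 2 (every backdoor path blocked by {delta}):
  P1: blocked at fork node delta ∈ conditioning set.
  P2: blocked at fork node delta ∈ conditioning set.
  P3: blocked at fork node delta ∈ conditioning set.
{delta} satisfies the backdoor criterion.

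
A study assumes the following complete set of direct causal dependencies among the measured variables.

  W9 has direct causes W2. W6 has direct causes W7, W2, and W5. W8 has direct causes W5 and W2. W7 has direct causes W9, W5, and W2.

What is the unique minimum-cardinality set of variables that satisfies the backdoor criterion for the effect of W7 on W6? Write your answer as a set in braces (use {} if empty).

Variables eligible for adjustment (non-descendants of W7, excluding W7 and W6): {W2, W5, W8, W9}.
Backdoor paths from W7 to W6:
  P1: W7 <- W2 -> W8 <- W5 -> W6
  P2: W7 <- W2 -> W6
  P3: W7 <- W5 -> W8 <- W2 -> W6
  P4: W7 <- W5 -> W6
  P5: W7 <- W9 <- W2 -> W8 <- W5 -> W6
  P6: W7 <- W9 <- W2 -> W6
The empty set is not sufficient: P2 (W7 <- W2 -> W6) has no collider blocking it and no conditioned non-collider, so it is open.
Try {W2, W5}:
  P1: blocked at fork node W2 ∈ conditioning set.
  P2: blocked at fork node W2 ∈ conditioning set.
  P3: blocked at fork node W5 ∈ conditioning set.
  P4: blocked at fork node W5 ∈ conditioning set.
  P5: blocked at fork node W2 ∈ conditioning set.
  P6: blocked at fork node W2 ∈ conditioning set.
{W2, W5} contains no descendant of W7 and blocks every backdoor path.
Every element of {W2, W5} is needed (dropping W2 leaves P2 open; dropping W5 leaves P4 open), so no proper subset is valid.
Among all size-2 subsets of the eligible variables, only {W2, W5} blocks every backdoor path, so it is the unique smallest valid adjustment set.

{W2, W5}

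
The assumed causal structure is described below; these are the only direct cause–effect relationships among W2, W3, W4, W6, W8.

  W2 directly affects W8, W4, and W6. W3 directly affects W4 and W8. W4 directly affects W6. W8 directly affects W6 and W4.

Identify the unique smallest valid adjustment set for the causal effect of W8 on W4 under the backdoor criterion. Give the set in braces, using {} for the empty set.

Variables eligible for adjustment (non-descendants of W8, excluding W8 and W4): {W2, W3}.
Backdoor paths from W8 to W4:
  P1: W8 <- W3 -> W4
  P2: W8 <- W2 -> W4
  P3: W8 <- W2 -> W6 <- W4
The empty set is not sufficient: P1 (W8 <- W3 -> W4) has no collider blocking it and no conditioned non-collider, so it is open.
Try {W2, W3}:
  P1: blocked at fork node W3 ∈ conditioning set.
  P2: blocked at fork node W2 ∈ conditioning set.
  P3: blocked at fork node W2 ∈ conditioning set.
{W2, W3} contains no descendant of W8 and blocks every backdoor path.
Every element of {W2, W3} is needed (dropping W2 leaves P2 open; dropping W3 leaves P1 open), so no proper subset is valid.
Among all size-2 subsets of the eligible variables, only {W2, W3} blocks every backdoor path, so it is the unique smallest valid adjustment set.

{W2, W3}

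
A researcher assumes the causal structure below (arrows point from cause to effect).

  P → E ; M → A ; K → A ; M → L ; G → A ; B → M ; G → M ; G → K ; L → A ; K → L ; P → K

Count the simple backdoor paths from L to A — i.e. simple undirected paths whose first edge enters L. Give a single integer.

6

A backdoor path from L to A is any simple undirected path whose first edge points into L (i.e. leaves L via a parent).
Parents of L: {K, M}.
Enumerating:
  P1: L <- M <- G -> K -> A
  P2: L <- M <- G -> A
  P3: L <- M -> A
  P4: L <- K <- G -> M -> A
  P5: L <- K <- G -> A
  P6: L <- K -> A
That exhausts the simple backdoor paths. Count: 6.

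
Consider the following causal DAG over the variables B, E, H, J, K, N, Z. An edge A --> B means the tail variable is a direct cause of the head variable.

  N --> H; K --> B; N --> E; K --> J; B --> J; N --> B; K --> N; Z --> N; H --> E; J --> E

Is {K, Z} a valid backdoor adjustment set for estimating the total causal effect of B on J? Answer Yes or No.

Backdoor paths from B to J (paths whose first edge points into B):
  P1: B <- K -> N -> H -> E <- J
  P2: B <- K -> N -> E <- J
  P3: B <- K -> J
  P4: B <- N <- K -> J
  P5: B <- N -> H -> E <- J
  P6: B <- N -> E <- J
Condition 1 (no descendant of B in the set): holds — descendants of B are {E, J}; none are in {K, Z}.
Condition 2 (every backdoor path blocked by {K, Z}):
  P1: blocked at fork node K ∈ conditioning set.
  P2: blocked at fork node K ∈ conditioning set.
  P3: blocked at fork node K ∈ conditioning set.
  P4: blocked at fork node K ∈ conditioning set.
  P5: blocked at collider E (neither it nor any descendant is in the conditioning set).
  P6: blocked at collider E (neither it nor any descendant is in the conditioning set).
{K, Z} satisfies the backdoor criterion.

Yes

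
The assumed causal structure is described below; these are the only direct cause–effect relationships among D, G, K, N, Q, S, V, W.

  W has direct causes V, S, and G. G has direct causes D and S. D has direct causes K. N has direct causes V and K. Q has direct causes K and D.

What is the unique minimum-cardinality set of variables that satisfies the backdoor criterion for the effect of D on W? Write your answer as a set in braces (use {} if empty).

{}

Variables eligible for adjustment (non-descendants of D, excluding D and W): {K, N, S, V}.
Backdoor paths from D to W:
  P1: D <- K -> N <- V -> W
Each backdoor path contains an unconditioned collider, so every path is already blocked with the empty conditioning set:
  P1: blocked at collider N (neither it nor any descendant is in the conditioning set).
The empty set is therefore the unique smallest valid set.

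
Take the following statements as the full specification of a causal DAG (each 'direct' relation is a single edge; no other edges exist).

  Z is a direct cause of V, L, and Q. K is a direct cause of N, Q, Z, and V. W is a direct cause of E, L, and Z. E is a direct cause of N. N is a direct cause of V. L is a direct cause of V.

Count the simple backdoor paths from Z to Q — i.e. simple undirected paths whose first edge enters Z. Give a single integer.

5

A backdoor path from Z to Q is any simple undirected path whose first edge points into Z (i.e. leaves Z via a parent).
Parents of Z: {K, W}.
Enumerating:
  P1: Z <- K -> Q
  P2: Z <- W -> E -> N <- K -> Q
  P3: Z <- W -> E -> N -> V <- K -> Q
  P4: Z <- W -> L -> V <- K -> Q
  P5: Z <- W -> L -> V <- N <- K -> Q
That exhausts the simple backdoor paths. Count: 5.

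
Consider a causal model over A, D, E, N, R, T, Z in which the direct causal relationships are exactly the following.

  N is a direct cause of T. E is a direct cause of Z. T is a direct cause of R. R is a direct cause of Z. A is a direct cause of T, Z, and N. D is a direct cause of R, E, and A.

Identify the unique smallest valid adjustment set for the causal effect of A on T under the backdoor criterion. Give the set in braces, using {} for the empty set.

Variables eligible for adjustment (non-descendants of A, excluding A and T): {D, E}.
Backdoor paths from A to T:
  P1: A <- D -> R <- T
  P2: A <- D -> E -> Z <- R <- T
Each backdoor path contains an unconditioned collider, so every path is already blocked with the empty conditioning set:
  P1: blocked at collider R (neither it nor any descendant is in the conditioning set).
  P2: blocked at collider Z (neither it nor any descendant is in the conditioning set).
The empty set is therefore the unique smallest valid set.

{}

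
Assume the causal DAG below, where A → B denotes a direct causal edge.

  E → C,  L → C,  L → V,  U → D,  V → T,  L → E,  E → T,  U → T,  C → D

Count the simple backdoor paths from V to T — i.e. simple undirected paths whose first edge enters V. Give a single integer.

A backdoor path from V to T is any simple undirected path whose first edge points into V (i.e. leaves V via a parent).
Parents of V: {L}.
Enumerating:
  P1: V <- L -> E -> C -> D <- U -> T
  P2: V <- L -> E -> T
  P3: V <- L -> C <- E -> T
  P4: V <- L -> C -> D <- U -> T
That exhausts the simple backdoor paths. Count: 4.

4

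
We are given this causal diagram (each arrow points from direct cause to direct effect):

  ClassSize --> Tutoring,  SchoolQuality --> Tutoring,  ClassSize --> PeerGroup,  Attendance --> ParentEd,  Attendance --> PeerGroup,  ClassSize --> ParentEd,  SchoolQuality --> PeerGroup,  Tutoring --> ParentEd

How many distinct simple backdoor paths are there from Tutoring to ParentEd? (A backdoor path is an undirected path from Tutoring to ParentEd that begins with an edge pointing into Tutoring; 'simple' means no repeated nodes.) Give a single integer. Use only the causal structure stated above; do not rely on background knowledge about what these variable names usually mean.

A backdoor path from Tutoring to ParentEd is any simple undirected path whose first edge points into Tutoring (i.e. leaves Tutoring via a parent).
Parents of Tutoring: {ClassSize, SchoolQuality}.
Enumerating:
  P1: Tutoring <- SchoolQuality -> PeerGroup <- Attendance -> ParentEd
  P2: Tutoring <- SchoolQuality -> PeerGroup <- ClassSize -> ParentEd
  P3: Tutoring <- ClassSize -> PeerGroup <- Attendance -> ParentEd
  P4: Tutoring <- ClassSize -> ParentEd
That exhausts the simple backdoor paths. Count: 4.

4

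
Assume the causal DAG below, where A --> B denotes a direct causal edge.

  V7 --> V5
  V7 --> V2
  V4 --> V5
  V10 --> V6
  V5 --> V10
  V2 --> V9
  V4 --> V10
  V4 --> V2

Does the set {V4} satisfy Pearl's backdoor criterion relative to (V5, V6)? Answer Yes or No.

Backdoor paths from V5 to V6 (paths whose first edge points into V5):
  P1: V5 <- V4 -> V10 -> V6
  P2: V5 <- V7 -> V2 <- V4 -> V10 -> V6
Condition 1 (no descendant of V5 in the set): holds — descendants of V5 are {V10, V6}; none are in {V4}.
Condition 2 (every backdoor path blocked by {V4}):
  P1: blocked at fork node V4 ∈ conditioning set.
  P2: blocked at collider V2 (neither it nor any descendant is in the conditioning set).
{V4} satisfies the backdoor criterion.

Yes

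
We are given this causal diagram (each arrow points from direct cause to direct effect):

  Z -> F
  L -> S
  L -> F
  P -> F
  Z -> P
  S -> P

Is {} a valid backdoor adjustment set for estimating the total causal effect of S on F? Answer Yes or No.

Backdoor paths from S to F (paths whose first edge points into S):
  P1: S <- L -> F
Condition 1 (no descendant of S in the set): holds — descendants of S are {F, P}; none are in {}.
Condition 2 (every backdoor path blocked by {}):
  P1: open — no interior node is in the conditioning set.
{} does not satisfy the backdoor criterion.

No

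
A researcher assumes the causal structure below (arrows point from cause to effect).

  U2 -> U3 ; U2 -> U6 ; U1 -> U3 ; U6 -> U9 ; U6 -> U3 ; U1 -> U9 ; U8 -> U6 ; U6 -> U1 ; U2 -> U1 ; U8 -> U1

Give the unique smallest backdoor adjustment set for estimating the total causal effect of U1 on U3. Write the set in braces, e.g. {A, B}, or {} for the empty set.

Variables eligible for adjustment (non-descendants of U1, excluding U1 and U3): {U2, U6, U8}.
Backdoor paths from U1 to U3:
  P1: U1 <- U2 -> U6 -> U3
  P2: U1 <- U2 -> U3
  P3: U1 <- U8 -> U6 <- U2 -> U3
  P4: U1 <- U8 -> U6 -> U3
  P5: U1 <- U6 <- U2 -> U3
  P6: U1 <- U6 -> U3
The empty set is not sufficient: P1 (U1 <- U2 -> U6 -> U3) has no collider blocking it and no conditioned non-collider, so it is open.
Try {U2, U6}:
  P1: blocked at fork node U2 ∈ conditioning set.
  P2: blocked at fork node U2 ∈ conditioning set.
  P3: blocked at fork node U2 ∈ conditioning set.
  P4: blocked at chain node U6 ∈ conditioning set.
  P5: blocked at chain node U6 ∈ conditioning set.
  P6: blocked at fork node U6 ∈ conditioning set.
{U2, U6} contains no descendant of U1 and blocks every backdoor path.
Every element of {U2, U6} is needed (dropping U2 leaves P2 open; dropping U6 leaves P4 open), so no proper subset is valid.
Among all size-2 subsets of the eligible variables, only {U2, U6} blocks every backdoor path, so it is the unique smallest valid adjustment set.

{U2, U6}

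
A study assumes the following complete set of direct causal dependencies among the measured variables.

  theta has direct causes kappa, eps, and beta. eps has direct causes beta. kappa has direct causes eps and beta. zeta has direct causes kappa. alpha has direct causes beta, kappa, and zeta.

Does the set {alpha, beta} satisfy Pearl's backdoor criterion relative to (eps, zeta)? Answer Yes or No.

Backdoor paths from eps to zeta (paths whose first edge points into eps):
  P1: eps <- beta -> kappa -> zeta
  P2: eps <- beta -> kappa -> alpha <- zeta
  P3: eps <- beta -> theta <- kappa -> zeta
  P4: eps <- beta -> theta <- kappa -> alpha <- zeta
  P5: eps <- beta -> alpha <- kappa -> zeta
  P6: eps <- beta -> alpha <- zeta
Condition 1 (no descendant of eps in the set): FAILS — alpha is a descendant of eps.
Condition 2 (every backdoor path blocked by {alpha, beta}):
  P1: blocked at fork node beta ∈ conditioning set.
  P2: blocked at fork node beta ∈ conditioning set.
  P3: blocked at fork node beta ∈ conditioning set.
  P4: blocked at fork node beta ∈ conditioning set.
  P5: blocked at fork node beta ∈ conditioning set.
  P6: blocked at fork node beta ∈ conditioning set.
{alpha, beta} does not satisfy the backdoor criterion.

No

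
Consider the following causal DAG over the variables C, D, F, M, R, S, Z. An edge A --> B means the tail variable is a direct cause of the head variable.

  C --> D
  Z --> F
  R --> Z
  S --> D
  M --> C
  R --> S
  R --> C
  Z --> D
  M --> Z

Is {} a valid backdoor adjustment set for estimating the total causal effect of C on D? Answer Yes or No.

No

Backdoor paths from C to D (paths whose first edge points into C):
  P1: C <- M -> Z <- R -> S -> D
  P2: C <- M -> Z -> D
  P3: C <- R -> S -> D
  P4: C <- R -> Z -> D
Condition 1 (no descendant of C in the set): holds — descendants of C are {D}; none are in {}.
Condition 2 (every backdoor path blocked by {}):
  P1: blocked at collider Z (neither it nor any descendant is in the conditioning set).
  P2: open — no interior node is in the conditioning set.
  P3: open — no interior node is in the conditioning set.
  P4: open — no interior node is in the conditioning set.
{} does not satisfy the backdoor criterion.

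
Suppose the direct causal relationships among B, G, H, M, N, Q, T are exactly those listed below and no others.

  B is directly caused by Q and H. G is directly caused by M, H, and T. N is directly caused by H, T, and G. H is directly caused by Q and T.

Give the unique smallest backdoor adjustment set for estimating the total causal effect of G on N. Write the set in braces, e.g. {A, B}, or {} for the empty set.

{H, T}

Variables eligible for adjustment (non-descendants of G, excluding G and N): {B, H, M, Q, T}.
Backdoor paths from G to N:
  P1: G <- T -> H -> N
  P2: G <- T -> N
  P3: G <- H <- T -> N
  P4: G <- H -> N
The empty set is not sufficient: P1 (G <- T -> H -> N) has no collider blocking it and no conditioned non-collider, so it is open.
Try {H, T}:
  P1: blocked at fork node T ∈ conditioning set.
  P2: blocked at fork node T ∈ conditioning set.
  P3: blocked at chain node H ∈ conditioning set.
  P4: blocked at fork node H ∈ conditioning set.
{H, T} contains no descendant of G and blocks every backdoor path.
Every element of {H, T} is needed (dropping H leaves P4 open; dropping T leaves P2 open), so no proper subset is valid.
Among all size-2 subsets of the eligible variables, only {H, T} blocks every backdoor path, so it is the unique smallest valid adjustment set.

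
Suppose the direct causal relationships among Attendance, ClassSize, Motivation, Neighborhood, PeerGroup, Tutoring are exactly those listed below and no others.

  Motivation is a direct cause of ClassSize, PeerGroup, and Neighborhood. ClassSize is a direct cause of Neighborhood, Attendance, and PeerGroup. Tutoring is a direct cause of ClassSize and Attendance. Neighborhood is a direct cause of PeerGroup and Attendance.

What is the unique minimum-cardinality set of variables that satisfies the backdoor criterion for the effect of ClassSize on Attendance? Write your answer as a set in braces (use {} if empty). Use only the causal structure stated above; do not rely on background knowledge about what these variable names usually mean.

Variables eligible for adjustment (non-descendants of ClassSize, excluding ClassSize and Attendance): {Motivation, Tutoring}.
Backdoor paths from ClassSize to Attendance:
  P1: ClassSize <- Tutoring -> Attendance
  P2: ClassSize <- Motivation -> Neighborhood -> Attendance
  P3: ClassSize <- Motivation -> PeerGroup <- Neighborhood -> Attendance
The empty set is not sufficient: P1 (ClassSize <- Tutoring -> Attendance) has no collider blocking it and no conditioned non-collider, so it is open.
Try {Motivation, Tutoring}:
  P1: blocked at fork node Tutoring ∈ conditioning set.
  P2: blocked at fork node Motivation ∈ conditioning set.
  P3: blocked at fork node Motivation ∈ conditioning set.
{Motivation, Tutoring} contains no descendant of ClassSize and blocks every backdoor path.
Every element of {Motivation, Tutoring} is needed (dropping Motivation leaves P2 open; dropping Tutoring leaves P1 open), so no proper subset is valid.
Among all size-2 subsets of the eligible variables, only {Motivation, Tutoring} blocks every backdoor path, so it is the unique smallest valid adjustment set.

{Motivation, Tutoring}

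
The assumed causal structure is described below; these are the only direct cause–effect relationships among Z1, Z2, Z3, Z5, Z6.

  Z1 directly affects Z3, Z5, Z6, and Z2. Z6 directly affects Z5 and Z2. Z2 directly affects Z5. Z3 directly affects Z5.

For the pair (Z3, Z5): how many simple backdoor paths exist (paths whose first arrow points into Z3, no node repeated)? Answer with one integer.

5

A backdoor path from Z3 to Z5 is any simple undirected path whose first edge points into Z3 (i.e. leaves Z3 via a parent).
Parents of Z3: {Z1}.
Enumerating:
  P1: Z3 <- Z1 -> Z6 -> Z2 -> Z5
  P2: Z3 <- Z1 -> Z6 -> Z5
  P3: Z3 <- Z1 -> Z2 <- Z6 -> Z5
  P4: Z3 <- Z1 -> Z2 -> Z5
  P5: Z3 <- Z1 -> Z5
That exhausts the simple backdoor paths. Count: 5.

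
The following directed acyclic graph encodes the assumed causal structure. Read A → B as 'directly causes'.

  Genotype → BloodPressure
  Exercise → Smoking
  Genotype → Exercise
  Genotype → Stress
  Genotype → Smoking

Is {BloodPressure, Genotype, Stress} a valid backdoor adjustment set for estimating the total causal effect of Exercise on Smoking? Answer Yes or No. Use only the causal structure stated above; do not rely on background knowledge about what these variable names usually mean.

Backdoor paths from Exercise to Smoking (paths whose first edge points into Exercise):
  P1: Exercise <- Genotype -> Smoking
Condition 1 (no descendant of Exercise in the set): holds — descendants of Exercise are {Smoking}; none are in {BloodPressure, Genotype, Stress}.
Condition 2 (every backdoor path blocked by {BloodPressure, Genotype, Stress}):
  P1: blocked at fork node Genotype ∈ conditioning set.
{BloodPressure, Genotype, Stress} satisfies the backdoor criterion.

Yes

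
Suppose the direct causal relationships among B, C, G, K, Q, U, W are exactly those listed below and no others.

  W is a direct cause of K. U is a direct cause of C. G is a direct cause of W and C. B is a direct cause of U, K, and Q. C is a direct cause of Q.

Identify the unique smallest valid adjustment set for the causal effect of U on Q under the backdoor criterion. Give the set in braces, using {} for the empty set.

Variables eligible for adjustment (non-descendants of U, excluding U and Q): {B, G, K, W}.
Backdoor paths from U to Q:
  P1: U <- B -> Q
  P2: U <- B -> K <- W <- G -> C -> Q
The empty set is not sufficient: P1 (U <- B -> Q) has no collider blocking it and no conditioned non-collider, so it is open.
Try {B}:
  P1: blocked at fork node B ∈ conditioning set.
  P2: blocked at fork node B ∈ conditioning set.
{B} contains no descendant of U and blocks every backdoor path.
No other singleton works — e.g. {G} leaves P1 open — so {B} is the unique smallest valid adjustment set.

{B}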